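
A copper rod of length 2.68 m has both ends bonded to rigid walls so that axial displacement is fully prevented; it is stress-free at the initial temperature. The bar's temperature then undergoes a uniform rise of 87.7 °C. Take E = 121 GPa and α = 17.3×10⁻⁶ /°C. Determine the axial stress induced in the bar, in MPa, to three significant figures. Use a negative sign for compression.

Free thermal expansion αLΔT = 17.3e-6 · 2680 · 87.7 = 4.066 mm.
The walls impose strain ε = −(4.066)/2680 = -1.5172e-03; σ = Eε = 121000 · -1.5172e-03 = -183.6 MPa.

-184 MPa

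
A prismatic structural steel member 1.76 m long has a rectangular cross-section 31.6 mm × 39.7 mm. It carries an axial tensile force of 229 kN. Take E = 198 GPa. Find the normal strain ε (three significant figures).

9.22e-04

A = 1255 mm².
σ = N/A = 182.5 MPa; ε = σ/E = 182.5/198000 = 9.219e-04.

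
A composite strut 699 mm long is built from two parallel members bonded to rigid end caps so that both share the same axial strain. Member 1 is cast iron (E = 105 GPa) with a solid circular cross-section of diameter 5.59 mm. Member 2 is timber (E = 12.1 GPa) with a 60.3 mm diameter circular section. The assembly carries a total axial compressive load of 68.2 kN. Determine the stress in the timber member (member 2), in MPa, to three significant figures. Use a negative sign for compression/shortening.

A_1 = 24.54 mm².
A_2 = 2856 mm².
Equal strain + equilibrium ⇒ each member carries load in proportion to AE: A₁E₁ = 2577000 N, A₂E₂ = 34550000 N, ΣAE = 37130000 N.
σ₂ = P·E₂/ΣAE = -68200·12100/37130000 = -22.22 MPa.

-22.2 MPa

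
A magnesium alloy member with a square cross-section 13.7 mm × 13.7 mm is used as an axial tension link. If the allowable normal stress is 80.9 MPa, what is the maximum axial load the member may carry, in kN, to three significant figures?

A = 187.7 mm².
P_max = σ_allow · A = 80.9 · 187.7 = 15180 N = 15.18 kN.

15.2 kN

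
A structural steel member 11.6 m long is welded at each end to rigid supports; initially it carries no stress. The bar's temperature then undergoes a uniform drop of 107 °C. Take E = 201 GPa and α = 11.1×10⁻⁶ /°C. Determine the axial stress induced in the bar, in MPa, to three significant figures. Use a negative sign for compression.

239 MPa

Free thermal expansion αLΔT = 11.1e-6 · 11600 · -107 = -13.78 mm.
The walls impose strain ε = −(-13.78)/11600 = 1.1877e-03; σ = Eε = 201000 · 1.1877e-03 = 238.7 MPa.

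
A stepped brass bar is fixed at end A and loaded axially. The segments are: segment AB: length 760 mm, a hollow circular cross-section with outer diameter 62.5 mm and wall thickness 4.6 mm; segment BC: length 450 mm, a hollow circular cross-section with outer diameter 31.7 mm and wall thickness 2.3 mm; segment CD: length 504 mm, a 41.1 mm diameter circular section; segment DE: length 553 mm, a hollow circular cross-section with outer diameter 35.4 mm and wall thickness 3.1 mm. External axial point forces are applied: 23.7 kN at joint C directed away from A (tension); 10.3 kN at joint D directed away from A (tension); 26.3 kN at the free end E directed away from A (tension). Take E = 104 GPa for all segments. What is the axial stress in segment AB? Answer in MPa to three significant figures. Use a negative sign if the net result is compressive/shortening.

72.1 MPa

Internal axial forces (sectioning from the free end, tension +): N_DE = 26.3 kN, N_CD = 36.6 kN, N_BC = 60.3 kN, N_AB = 60.3 kN.
A_AB = 836.7 mm².
σ_AB = N_AB/A_AB = 60300/836.7 = 72.07 MPa.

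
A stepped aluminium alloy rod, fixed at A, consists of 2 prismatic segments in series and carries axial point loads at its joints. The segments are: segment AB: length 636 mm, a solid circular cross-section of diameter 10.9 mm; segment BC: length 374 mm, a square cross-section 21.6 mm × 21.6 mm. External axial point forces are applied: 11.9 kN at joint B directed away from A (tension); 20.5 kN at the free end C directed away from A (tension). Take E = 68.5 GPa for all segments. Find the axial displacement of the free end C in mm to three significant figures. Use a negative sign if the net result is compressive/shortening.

3.46 mm

Internal axial forces (sectioning from the free end, tension +): N_BC = 20.5 kN, N_AB = 32.4 kN.
A_AB = 93.31 mm².
A_BC = 466.6 mm².
δ_AB = 32400·636/(93.31·68500) = 3.224 mm
δ_BC = 20500·374/(466.6·68500) = 0.2399 mm
δ = Σδ_i = 3.464 mm.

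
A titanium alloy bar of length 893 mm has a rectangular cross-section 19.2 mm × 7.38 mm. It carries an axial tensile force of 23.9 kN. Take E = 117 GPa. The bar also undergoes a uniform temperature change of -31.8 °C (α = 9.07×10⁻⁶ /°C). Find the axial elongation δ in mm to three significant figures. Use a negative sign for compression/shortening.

1.03 mm

A = 141.7 mm².
δ_mech = NL/(AE) = 23900·893/(141.7·117000) = 1.287 mm.
δ_thermal = αLΔT = 9.07e-6·893·-31.8 = -0.2576 mm.
δ = δ_mech + δ_thermal = 1.03 mm.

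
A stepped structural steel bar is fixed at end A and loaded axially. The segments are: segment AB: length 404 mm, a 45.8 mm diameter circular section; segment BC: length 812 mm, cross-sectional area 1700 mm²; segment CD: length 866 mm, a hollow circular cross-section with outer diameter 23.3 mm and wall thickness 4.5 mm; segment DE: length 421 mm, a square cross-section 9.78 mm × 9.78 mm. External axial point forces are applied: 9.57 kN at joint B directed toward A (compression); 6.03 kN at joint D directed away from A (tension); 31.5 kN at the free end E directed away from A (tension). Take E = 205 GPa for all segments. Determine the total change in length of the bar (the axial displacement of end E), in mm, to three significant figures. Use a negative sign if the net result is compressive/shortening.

Internal axial forces (sectioning from the free end, tension +): N_DE = 31.5 kN, N_CD = 37.53 kN, N_BC = 37.53 kN, N_AB = 27.96 kN.
A_AB = 1647 mm².
A_CD = 265.8 mm².
A_DE = 95.65 mm².
δ_AB = 27960·404/(1647·205000) = 0.03345 mm
δ_BC = 37530·812/(1700·205000) = 0.08744 mm
δ_CD = 37530·866/(265.8·205000) = 0.5965 mm
δ_DE = 31500·421/(95.65·205000) = 0.6763 mm
δ = Σδ_i = 1.394 mm.

1.39 mm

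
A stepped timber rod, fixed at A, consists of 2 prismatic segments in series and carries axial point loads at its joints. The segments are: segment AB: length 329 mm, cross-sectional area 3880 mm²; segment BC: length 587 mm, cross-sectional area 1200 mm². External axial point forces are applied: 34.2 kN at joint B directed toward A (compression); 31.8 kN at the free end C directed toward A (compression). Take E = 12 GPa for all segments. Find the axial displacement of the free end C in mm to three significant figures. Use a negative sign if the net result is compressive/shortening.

Internal axial forces (sectioning from the free end, tension +): N_BC = -31.8 kN, N_AB = -66 kN.
δ_AB = -66000·329/(3880·12000) = -0.4664 mm
δ_BC = -31800·587/(1200·12000) = -1.296 mm
δ = Σδ_i = -1.763 mm.

-1.76 mm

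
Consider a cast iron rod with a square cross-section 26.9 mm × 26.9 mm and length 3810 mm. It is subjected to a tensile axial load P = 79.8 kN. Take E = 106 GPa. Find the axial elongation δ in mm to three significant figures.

3.96 mm

A = 723.6 mm².
δ_mech = NL/(AE) = 79800·3810/(723.6·106000) = 3.964 mm.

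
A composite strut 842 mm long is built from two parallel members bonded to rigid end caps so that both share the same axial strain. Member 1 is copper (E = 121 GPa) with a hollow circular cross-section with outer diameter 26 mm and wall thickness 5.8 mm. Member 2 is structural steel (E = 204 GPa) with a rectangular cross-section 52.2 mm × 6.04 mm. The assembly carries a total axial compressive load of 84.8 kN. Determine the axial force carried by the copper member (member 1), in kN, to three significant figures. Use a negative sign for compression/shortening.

A_1 = 368.1 mm².
A_2 = 315.3 mm².
Equal strain + equilibrium ⇒ each member carries load in proportion to AE: A₁E₁ = 44540000 N, A₂E₂ = 64320000 N, ΣAE = 108900000 N.
F₁ = P·A₁E₁/ΣAE = -84800·44540000/108900000 = -34690 N.

-34.7 kN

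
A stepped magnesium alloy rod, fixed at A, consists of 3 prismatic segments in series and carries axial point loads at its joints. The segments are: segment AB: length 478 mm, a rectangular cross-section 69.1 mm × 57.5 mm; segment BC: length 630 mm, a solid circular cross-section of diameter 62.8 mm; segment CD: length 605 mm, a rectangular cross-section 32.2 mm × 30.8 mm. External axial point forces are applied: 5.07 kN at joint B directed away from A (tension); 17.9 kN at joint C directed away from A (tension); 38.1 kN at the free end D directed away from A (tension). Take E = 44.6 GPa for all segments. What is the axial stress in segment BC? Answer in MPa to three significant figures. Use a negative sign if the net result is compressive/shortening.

Internal axial forces (sectioning from the free end, tension +): N_CD = 38.1 kN, N_BC = 56 kN, N_AB = 61.07 kN.
A_BC = 3097 mm².
σ_BC = N_BC/A_BC = 56000/3097 = 18.08 MPa.

18.1 MPa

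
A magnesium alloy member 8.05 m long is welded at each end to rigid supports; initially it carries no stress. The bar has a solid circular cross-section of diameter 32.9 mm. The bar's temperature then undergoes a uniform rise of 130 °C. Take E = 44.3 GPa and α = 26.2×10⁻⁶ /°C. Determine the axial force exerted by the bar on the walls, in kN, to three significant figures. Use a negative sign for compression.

-128 kN

Free thermal expansion αLΔT = 26.2e-6 · 8050 · 130 = 27.42 mm.
The walls impose strain ε = −(27.42)/8050 = -3.4060e-03; σ = Eε = 44300 · -3.4060e-03 = -150.9 MPa.
Wall reaction R = σ·A = -150.9·850.1 = -128300 N = -128.3 kN.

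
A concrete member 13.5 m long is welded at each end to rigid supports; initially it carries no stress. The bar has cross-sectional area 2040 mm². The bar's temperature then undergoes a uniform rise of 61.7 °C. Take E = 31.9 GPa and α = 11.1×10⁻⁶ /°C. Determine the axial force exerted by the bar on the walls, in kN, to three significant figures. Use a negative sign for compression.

-44.6 kN

Free thermal expansion αLΔT = 11.1e-6 · 13500 · 61.7 = 9.246 mm.
The walls impose strain ε = −(9.246)/13500 = -6.8487e-04; σ = Eε = 31900 · -6.8487e-04 = -21.85 MPa.
Wall reaction R = σ·A = -21.85·2040 = -44570 N = -44.57 kN.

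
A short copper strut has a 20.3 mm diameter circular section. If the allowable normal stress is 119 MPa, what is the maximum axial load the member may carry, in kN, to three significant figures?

38.5 kN

A = 323.7 mm².
P_max = σ_allow · A = 119 · 323.7 = 38510 N = 38.51 kN.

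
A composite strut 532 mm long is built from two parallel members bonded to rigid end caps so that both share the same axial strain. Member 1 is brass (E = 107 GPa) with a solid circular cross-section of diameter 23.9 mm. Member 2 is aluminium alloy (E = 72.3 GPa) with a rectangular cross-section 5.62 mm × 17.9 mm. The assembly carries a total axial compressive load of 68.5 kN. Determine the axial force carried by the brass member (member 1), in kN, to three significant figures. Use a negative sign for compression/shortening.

A_1 = 448.6 mm².
A_2 = 100.6 mm².
Equal strain + equilibrium ⇒ each member carries load in proportion to AE: A₁E₁ = 48000000 N, A₂E₂ = 7273000 N, ΣAE = 55280000 N.
F₁ = P·A₁E₁/ΣAE = -68500·48000000/55280000 = -59490 N.

-59.5 kN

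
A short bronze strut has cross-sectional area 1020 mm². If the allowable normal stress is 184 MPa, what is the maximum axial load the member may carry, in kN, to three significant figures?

P_max = σ_allow · A = 184 · 1020 = 187700 N = 187.7 kN.

188 kN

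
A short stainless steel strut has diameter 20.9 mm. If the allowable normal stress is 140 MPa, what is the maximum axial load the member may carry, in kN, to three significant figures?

A = 343.1 mm².
P_max = σ_allow · A = 140 · 343.1 = 48030 N = 48.03 kN.

48.0 kN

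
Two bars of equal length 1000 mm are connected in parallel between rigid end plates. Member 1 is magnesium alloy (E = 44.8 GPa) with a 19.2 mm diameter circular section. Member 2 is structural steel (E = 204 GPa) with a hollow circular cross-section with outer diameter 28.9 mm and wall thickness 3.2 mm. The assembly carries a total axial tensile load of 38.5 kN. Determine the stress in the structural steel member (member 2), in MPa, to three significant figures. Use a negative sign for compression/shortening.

120 MPa

A_1 = 289.5 mm².
A_2 = 258.4 mm².
Equal strain + equilibrium ⇒ each member carries load in proportion to AE: A₁E₁ = 12970000 N, A₂E₂ = 52710000 N, ΣAE = 65680000 N.
σ₂ = P·E₂/ΣAE = 38500·204000/65680000 = 119.6 MPa.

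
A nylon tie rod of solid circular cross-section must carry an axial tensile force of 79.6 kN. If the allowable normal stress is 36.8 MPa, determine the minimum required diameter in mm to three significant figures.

52.5 mm

Required area A ≥ P/σ_allow = 79600/36.8 = 2163 mm².
For a solid circular section, d ≥ √(4A/π) = 52.48 mm.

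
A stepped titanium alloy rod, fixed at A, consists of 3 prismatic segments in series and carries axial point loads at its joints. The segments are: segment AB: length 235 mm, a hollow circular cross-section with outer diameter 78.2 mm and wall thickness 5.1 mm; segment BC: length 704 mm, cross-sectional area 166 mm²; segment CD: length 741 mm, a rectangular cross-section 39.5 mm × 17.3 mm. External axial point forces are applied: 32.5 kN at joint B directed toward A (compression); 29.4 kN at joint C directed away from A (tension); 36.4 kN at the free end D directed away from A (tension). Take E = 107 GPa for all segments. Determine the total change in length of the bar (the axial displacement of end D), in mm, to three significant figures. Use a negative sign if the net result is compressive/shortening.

Internal axial forces (sectioning from the free end, tension +): N_CD = 36.4 kN, N_BC = 65.8 kN, N_AB = 33.3 kN.
A_AB = 1171 mm².
A_CD = 683.4 mm².
δ_AB = 33300·235/(1171·107000) = 0.06244 mm
δ_BC = 65800·704/(166·107000) = 2.608 mm
δ_CD = 36400·741/(683.4·107000) = 0.3689 mm
δ = Σδ_i = 3.039 mm.

3.04 mm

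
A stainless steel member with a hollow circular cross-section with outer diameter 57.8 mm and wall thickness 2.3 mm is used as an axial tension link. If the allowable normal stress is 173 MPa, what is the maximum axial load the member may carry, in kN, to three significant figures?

69.4 kN

A = 401 mm².
P_max = σ_allow · A = 173 · 401 = 69380 N = 69.38 kN.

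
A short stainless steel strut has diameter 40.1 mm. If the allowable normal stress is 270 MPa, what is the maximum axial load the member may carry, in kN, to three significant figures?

A = 1263 mm².
P_max = σ_allow · A = 270 · 1263 = 341000 N = 341 kN.

341 kN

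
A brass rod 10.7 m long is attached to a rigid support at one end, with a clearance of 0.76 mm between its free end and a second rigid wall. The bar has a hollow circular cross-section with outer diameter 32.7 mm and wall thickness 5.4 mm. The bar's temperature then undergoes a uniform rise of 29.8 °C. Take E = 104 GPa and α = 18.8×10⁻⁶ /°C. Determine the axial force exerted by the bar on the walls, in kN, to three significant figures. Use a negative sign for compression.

-23.6 kN

Free thermal expansion αLΔT = 18.8e-6 · 10700 · 29.8 = 5.995 mm.
The walls engage after the gap closes; constrained expansion = 5.995 − 0.76 = 5.235 mm.
The walls impose strain ε = −(5.235)/10700 = -4.8921e-04; σ = Eε = 104000 · -4.8921e-04 = -50.88 MPa.
Wall reaction R = σ·A = -50.88·463.1 = -23560 N = -23.56 kN.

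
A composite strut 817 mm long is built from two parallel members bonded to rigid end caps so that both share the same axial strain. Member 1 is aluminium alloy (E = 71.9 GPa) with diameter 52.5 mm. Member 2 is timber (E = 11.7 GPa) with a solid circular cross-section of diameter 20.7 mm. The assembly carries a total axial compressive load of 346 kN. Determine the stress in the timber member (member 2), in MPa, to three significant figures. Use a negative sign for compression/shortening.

A_1 = 2165 mm².
A_2 = 336.5 mm².
Equal strain + equilibrium ⇒ each member carries load in proportion to AE: A₁E₁ = 155600000 N, A₂E₂ = 3937000 N, ΣAE = 159600000 N.
σ₂ = P·E₂/ΣAE = -346000·11700/159600000 = -25.37 MPa.

-25.4 MPa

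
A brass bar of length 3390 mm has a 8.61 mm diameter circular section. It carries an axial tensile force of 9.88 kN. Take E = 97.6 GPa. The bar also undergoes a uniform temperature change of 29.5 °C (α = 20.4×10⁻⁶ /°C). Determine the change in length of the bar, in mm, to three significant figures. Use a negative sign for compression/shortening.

A = 58.22 mm².
δ_mech = NL/(AE) = 9880·3390/(58.22·97600) = 5.894 mm.
δ_thermal = αLΔT = 20.4e-6·3390·29.5 = 2.04 mm.
δ = δ_mech + δ_thermal = 7.934 mm.

7.93 mm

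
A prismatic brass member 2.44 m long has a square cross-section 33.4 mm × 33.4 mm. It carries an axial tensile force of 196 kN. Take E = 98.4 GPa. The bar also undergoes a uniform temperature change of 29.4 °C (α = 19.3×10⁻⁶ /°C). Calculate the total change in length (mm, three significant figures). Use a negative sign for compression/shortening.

A = 1116 mm².
δ_mech = NL/(AE) = 196000·2440/(1116·98400) = 4.357 mm.
δ_thermal = αLΔT = 19.3e-6·2440·29.4 = 1.385 mm.
δ = δ_mech + δ_thermal = 5.741 mm.

5.74 mm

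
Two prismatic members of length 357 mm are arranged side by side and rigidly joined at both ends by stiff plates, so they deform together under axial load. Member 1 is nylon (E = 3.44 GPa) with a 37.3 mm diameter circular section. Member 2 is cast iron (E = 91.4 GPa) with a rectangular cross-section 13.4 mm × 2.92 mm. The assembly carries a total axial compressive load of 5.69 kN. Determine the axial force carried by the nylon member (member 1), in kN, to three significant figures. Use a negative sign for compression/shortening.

-2.92 kN

A_1 = 1093 mm².
A_2 = 39.13 mm².
Equal strain + equilibrium ⇒ each member carries load in proportion to AE: A₁E₁ = 3759000 N, A₂E₂ = 3576000 N, ΣAE = 7335000 N.
F₁ = P·A₁E₁/ΣAE = -5690·3759000/7335000 = -2916 N.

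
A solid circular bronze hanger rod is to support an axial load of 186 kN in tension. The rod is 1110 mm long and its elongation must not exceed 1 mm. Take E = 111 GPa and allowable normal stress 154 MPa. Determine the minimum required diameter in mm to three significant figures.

48.7 mm

Required area A ≥ P/σ_allow = 186000/154 = 1208 mm².
For a solid circular section, d ≥ √(4A/π) = 39.21 mm.
Elongation limit: A ≥ PL/(Eδ_allow) = 186000·1110/(111000·1) = 1860 mm² ⇒ d ≥ 48.66 mm.
The elongation limit governs.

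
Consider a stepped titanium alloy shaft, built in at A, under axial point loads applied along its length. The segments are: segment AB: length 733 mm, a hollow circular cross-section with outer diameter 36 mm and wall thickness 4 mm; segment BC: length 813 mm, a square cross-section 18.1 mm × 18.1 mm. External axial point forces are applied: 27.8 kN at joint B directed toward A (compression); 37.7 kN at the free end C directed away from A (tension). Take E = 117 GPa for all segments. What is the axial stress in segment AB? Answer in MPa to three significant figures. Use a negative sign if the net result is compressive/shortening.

Internal axial forces (sectioning from the free end, tension +): N_BC = 37.7 kN, N_AB = 9.9 kN.
A_AB = 402.1 mm².
σ_AB = N_AB/A_AB = 9900/402.1 = 24.62 MPa.

24.6 MPa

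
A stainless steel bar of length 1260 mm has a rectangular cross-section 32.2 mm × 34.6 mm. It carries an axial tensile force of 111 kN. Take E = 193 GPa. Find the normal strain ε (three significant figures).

5.16e-04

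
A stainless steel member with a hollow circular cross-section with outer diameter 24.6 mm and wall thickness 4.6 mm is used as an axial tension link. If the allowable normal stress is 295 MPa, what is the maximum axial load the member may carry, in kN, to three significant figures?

A = 289 mm².
P_max = σ_allow · A = 295 · 289 = 85260 N = 85.26 kN.

85.3 kN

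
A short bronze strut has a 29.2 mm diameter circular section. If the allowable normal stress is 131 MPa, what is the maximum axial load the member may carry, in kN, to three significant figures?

A = 669.7 mm².
P_max = σ_allow · A = 131 · 669.7 = 87730 N = 87.73 kN.

87.7 kN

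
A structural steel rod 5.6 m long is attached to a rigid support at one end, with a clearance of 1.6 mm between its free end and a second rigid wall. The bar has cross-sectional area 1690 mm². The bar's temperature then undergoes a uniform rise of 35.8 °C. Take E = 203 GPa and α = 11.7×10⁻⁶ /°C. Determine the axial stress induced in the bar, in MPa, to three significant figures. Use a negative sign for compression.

Free thermal expansion αLΔT = 11.7e-6 · 5600 · 35.8 = 2.346 mm.
The walls engage after the gap closes; constrained expansion = 2.346 − 1.6 = 0.7456 mm.
The walls impose strain ε = −(0.7456)/5600 = -1.3315e-04; σ = Eε = 203000 · -1.3315e-04 = -27.03 MPa.

-27.0 MPa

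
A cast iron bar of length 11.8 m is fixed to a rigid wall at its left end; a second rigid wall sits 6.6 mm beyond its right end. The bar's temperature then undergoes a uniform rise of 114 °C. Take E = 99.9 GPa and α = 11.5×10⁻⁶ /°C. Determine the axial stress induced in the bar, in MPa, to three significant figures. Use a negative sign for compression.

-75.1 MPa

Free thermal expansion αLΔT = 11.5e-6 · 11800 · 114 = 15.47 mm.
The walls engage after the gap closes; constrained expansion = 15.47 − 6.6 = 8.87 mm.
The walls impose strain ε = −(8.87)/11800 = -7.5168e-04; σ = Eε = 99900 · -7.5168e-04 = -75.09 MPa.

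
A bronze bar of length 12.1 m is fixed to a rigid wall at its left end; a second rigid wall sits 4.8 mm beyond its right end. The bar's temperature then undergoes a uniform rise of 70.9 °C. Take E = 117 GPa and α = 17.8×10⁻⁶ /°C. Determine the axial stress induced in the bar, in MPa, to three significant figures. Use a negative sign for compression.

-101 MPa

Free thermal expansion αLΔT = 17.8e-6 · 12100 · 70.9 = 15.27 mm.
The walls engage after the gap closes; constrained expansion = 15.27 − 4.8 = 10.47 mm.
The walls impose strain ε = −(10.47)/12100 = -8.6533e-04; σ = Eε = 117000 · -8.6533e-04 = -101.2 MPa.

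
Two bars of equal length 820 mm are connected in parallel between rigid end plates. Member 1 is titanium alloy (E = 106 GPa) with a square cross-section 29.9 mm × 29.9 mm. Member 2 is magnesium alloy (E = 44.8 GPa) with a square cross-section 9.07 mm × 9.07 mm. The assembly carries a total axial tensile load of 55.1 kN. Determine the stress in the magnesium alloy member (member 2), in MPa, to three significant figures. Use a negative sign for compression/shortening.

25.1 MPa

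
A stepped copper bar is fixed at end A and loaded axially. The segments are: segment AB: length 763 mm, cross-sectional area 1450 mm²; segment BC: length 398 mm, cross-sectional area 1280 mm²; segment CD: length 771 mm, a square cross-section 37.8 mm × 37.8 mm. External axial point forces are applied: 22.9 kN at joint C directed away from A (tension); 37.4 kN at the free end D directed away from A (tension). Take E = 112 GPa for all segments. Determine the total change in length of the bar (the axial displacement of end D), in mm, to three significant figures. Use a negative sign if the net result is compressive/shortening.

Internal axial forces (sectioning from the free end, tension +): N_CD = 37.4 kN, N_BC = 60.3 kN, N_AB = 60.3 kN.
A_CD = 1429 mm².
δ_AB = 60300·763/(1450·112000) = 0.2833 mm
δ_BC = 60300·398/(1280·112000) = 0.1674 mm
δ_CD = 37400·771/(1429·112000) = 0.1802 mm
δ = Σδ_i = 0.6309 mm.

0.631 mm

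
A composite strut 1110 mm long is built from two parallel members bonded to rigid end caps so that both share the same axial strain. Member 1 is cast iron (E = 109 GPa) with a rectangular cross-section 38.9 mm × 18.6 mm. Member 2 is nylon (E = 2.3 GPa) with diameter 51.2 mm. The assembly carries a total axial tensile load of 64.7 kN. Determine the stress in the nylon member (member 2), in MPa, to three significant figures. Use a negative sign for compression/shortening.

A_1 = 723.5 mm².
A_2 = 2059 mm².
Equal strain + equilibrium ⇒ each member carries load in proportion to AE: A₁E₁ = 78870000 N, A₂E₂ = 4735000 N, ΣAE = 83600000 N.
σ₂ = P·E₂/ΣAE = 64700·2300/83600000 = 1.78 MPa.

1.78 MPa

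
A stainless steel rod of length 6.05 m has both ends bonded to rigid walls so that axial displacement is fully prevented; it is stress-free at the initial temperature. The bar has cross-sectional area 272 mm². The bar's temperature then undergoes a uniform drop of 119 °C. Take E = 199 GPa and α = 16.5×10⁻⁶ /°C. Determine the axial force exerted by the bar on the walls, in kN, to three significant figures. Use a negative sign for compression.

Free thermal expansion αLΔT = 16.5e-6 · 6050 · -119 = -11.88 mm.
The walls impose strain ε = −(-11.88)/6050 = 1.9635e-03; σ = Eε = 199000 · 1.9635e-03 = 390.7 MPa.
Wall reaction R = σ·A = 390.7·272 = 106300 N = 106.3 kN.

106 kN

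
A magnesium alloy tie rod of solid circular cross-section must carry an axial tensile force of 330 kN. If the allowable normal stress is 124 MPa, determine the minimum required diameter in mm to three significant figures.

Required area A ≥ P/σ_allow = 330000/124 = 2661 mm².
For a solid circular section, d ≥ √(4A/π) = 58.21 mm.

58.2 mm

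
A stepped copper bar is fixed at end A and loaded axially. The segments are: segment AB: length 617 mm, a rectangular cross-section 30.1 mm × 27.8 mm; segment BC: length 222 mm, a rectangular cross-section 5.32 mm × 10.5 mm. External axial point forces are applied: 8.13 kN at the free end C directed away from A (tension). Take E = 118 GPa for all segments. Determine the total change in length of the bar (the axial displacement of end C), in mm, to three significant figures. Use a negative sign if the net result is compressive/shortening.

0.325 mm

Internal axial forces (sectioning from the free end, tension +): N_BC = 8.13 kN, N_AB = 8.13 kN.
A_AB = 836.8 mm².
A_BC = 55.86 mm².
δ_AB = 8130·617/(836.8·118000) = 0.0508 mm
δ_BC = 8130·222/(55.86·118000) = 0.2738 mm
δ = Σδ_i = 0.3246 mm.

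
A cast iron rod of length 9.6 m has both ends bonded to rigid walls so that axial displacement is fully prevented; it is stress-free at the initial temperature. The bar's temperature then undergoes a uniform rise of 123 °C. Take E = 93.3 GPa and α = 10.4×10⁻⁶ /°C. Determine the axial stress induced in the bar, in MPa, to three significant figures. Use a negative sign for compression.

Free thermal expansion αLΔT = 10.4e-6 · 9600 · 123 = 12.28 mm.
The walls impose strain ε = −(12.28)/9600 = -1.2792e-03; σ = Eε = 93300 · -1.2792e-03 = -119.3 MPa.

-119 MPa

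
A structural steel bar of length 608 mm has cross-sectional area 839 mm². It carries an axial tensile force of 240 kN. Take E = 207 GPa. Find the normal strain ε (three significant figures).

0.00138

σ = N/A = 286.1 MPa; ε = σ/E = 286.1/207000 = 1.382e-03.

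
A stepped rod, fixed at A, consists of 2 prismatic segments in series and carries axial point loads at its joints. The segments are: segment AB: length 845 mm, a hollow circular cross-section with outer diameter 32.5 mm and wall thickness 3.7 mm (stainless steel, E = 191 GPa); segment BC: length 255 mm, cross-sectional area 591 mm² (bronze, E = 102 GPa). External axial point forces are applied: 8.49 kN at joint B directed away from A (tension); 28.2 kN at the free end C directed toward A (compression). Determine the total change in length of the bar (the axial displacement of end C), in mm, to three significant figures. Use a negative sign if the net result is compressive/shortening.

Internal axial forces (sectioning from the free end, tension +): N_BC = -28.2 kN, N_AB = -19.71 kN.
A_AB = 334.8 mm².
δ_AB = -19710·845/(334.8·191000) = -0.2605 mm
δ_BC = -28200·255/(591·102000) = -0.1193 mm
δ = Σδ_i = -0.3798 mm.

-0.380 mm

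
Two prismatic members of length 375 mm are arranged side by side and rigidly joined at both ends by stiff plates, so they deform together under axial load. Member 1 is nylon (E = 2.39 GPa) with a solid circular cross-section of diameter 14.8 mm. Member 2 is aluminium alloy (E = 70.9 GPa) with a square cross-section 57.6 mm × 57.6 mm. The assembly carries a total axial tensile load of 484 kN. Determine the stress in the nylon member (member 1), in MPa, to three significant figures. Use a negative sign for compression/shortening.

A_1 = 172 mm².
A_2 = 3318 mm².
Equal strain + equilibrium ⇒ each member carries load in proportion to AE: A₁E₁ = 411200 N, A₂E₂ = 235200000 N, ΣAE = 235600000 N.
σ₁ = P·E₁/ΣAE = 484000·2390/235600000 = 4.909 MPa.

4.91 MPa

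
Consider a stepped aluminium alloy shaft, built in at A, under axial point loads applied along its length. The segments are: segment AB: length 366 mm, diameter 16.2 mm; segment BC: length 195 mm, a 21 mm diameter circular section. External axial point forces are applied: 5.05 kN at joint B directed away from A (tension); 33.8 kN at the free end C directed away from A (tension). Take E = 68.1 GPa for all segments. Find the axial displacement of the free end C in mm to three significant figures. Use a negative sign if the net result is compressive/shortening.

1.29 mm

Internal axial forces (sectioning from the free end, tension +): N_BC = 33.8 kN, N_AB = 38.85 kN.
A_AB = 206.1 mm².
A_BC = 346.4 mm².
δ_AB = 38850·366/(206.1·68100) = 1.013 mm
δ_BC = 33800·195/(346.4·68100) = 0.2794 mm
δ = Σδ_i = 1.292 mm.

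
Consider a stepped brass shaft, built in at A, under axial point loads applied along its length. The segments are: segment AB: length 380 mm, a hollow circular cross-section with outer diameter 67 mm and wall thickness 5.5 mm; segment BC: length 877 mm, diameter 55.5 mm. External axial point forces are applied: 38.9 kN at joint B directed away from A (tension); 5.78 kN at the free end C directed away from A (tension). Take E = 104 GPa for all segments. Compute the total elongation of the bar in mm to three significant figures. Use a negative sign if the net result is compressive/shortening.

0.174 mm

Internal axial forces (sectioning from the free end, tension +): N_BC = 5.78 kN, N_AB = 44.68 kN.
A_AB = 1063 mm².
A_BC = 2419 mm².
δ_AB = 44680·380/(1063·104000) = 0.1536 mm
δ_BC = 5780·877/(2419·104000) = 0.02015 mm
δ = Σδ_i = 0.1738 mm.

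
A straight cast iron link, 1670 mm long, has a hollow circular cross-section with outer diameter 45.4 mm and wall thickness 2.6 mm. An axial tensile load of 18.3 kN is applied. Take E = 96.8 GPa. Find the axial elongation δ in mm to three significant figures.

0.903 mm

A = 349.6 mm².
δ_mech = NL/(AE) = 18300·1670/(349.6·96800) = 0.9031 mm.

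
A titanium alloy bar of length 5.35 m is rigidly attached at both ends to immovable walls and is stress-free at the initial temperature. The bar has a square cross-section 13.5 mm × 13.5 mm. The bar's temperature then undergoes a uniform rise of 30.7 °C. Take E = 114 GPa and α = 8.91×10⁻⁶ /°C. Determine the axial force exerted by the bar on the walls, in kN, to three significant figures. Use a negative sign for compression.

-5.68 kN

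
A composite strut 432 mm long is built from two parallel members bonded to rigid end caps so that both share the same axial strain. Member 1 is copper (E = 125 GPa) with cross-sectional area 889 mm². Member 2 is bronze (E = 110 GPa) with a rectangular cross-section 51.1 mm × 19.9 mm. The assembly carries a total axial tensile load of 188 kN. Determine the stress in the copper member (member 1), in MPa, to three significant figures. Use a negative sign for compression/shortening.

105 MPa

A_2 = 1017 mm².
Equal strain + equilibrium ⇒ each member carries load in proportion to AE: A₁E₁ = 111100000 N, A₂E₂ = 111900000 N, ΣAE = 223000000 N.
σ₁ = P·E₁/ΣAE = 188000·125000/223000000 = 105.4 MPa.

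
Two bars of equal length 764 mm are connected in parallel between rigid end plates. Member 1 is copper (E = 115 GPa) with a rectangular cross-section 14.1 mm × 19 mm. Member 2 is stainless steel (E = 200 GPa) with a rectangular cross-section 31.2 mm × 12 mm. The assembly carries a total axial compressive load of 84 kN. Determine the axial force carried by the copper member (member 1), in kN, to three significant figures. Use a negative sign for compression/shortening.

A_1 = 267.9 mm².
A_2 = 374.4 mm².
Equal strain + equilibrium ⇒ each member carries load in proportion to AE: A₁E₁ = 30810000 N, A₂E₂ = 74880000 N, ΣAE = 105700000 N.
F₁ = P·A₁E₁/ΣAE = -84000·30810000/105700000 = -24490 N.

-24.5 kN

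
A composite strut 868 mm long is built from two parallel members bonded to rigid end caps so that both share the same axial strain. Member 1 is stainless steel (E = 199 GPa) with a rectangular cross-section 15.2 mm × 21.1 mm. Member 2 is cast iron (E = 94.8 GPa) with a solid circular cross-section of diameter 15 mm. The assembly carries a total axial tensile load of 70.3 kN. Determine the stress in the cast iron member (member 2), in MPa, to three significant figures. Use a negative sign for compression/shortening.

A_1 = 320.7 mm².
A_2 = 176.7 mm².
Equal strain + equilibrium ⇒ each member carries load in proportion to AE: A₁E₁ = 63820000 N, A₂E₂ = 16750000 N, ΣAE = 80580000 N.
σ₂ = P·E₂/ΣAE = 70300·94800/80580000 = 82.71 MPa.

82.7 MPa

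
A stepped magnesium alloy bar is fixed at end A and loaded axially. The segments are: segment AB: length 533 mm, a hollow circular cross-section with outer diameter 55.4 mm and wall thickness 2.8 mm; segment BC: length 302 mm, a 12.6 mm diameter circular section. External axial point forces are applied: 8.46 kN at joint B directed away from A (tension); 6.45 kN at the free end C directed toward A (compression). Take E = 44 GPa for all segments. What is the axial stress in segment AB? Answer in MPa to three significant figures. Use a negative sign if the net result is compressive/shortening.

Internal axial forces (sectioning from the free end, tension +): N_BC = -6.45 kN, N_AB = 2.01 kN.
A_AB = 462.7 mm².
σ_AB = N_AB/A_AB = 2010/462.7 = 4.344 MPa.

4.34 MPa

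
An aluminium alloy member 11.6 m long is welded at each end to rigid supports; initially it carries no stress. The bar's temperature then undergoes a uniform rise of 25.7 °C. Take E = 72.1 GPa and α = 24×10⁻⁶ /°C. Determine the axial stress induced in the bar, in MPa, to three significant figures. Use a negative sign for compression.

-44.5 MPa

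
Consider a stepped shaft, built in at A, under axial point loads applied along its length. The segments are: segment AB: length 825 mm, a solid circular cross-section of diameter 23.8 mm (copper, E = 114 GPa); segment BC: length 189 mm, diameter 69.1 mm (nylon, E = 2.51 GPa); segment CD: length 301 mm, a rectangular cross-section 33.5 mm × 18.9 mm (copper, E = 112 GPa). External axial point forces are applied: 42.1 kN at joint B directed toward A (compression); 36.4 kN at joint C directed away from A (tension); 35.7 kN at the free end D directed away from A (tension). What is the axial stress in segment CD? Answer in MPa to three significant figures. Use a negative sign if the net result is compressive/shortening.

56.4 MPa

Internal axial forces (sectioning from the free end, tension +): N_CD = 35.7 kN, N_BC = 72.1 kN, N_AB = 30 kN.
A_CD = 633.1 mm².
σ_CD = N_CD/A_CD = 35700/633.1 = 56.38 MPa.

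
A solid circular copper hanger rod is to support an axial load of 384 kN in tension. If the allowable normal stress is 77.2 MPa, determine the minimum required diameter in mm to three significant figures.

79.6 mm

Required area A ≥ P/σ_allow = 384000/77.2 = 4974 mm².
For a solid circular section, d ≥ √(4A/π) = 79.58 mm.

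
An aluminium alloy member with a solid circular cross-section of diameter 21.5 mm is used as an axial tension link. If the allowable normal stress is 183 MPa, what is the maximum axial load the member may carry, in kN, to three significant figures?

66.4 kN

A = 363.1 mm².
P_max = σ_allow · A = 183 · 363.1 = 66440 N = 66.44 kN.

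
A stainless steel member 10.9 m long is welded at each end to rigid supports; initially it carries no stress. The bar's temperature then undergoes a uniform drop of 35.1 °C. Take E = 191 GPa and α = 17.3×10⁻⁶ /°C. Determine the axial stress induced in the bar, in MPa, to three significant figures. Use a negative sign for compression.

Free thermal expansion αLΔT = 17.3e-6 · 10900 · -35.1 = -6.619 mm.
The walls impose strain ε = −(-6.619)/10900 = 6.0723e-04; σ = Eε = 191000 · 6.0723e-04 = 116 MPa.

116 MPa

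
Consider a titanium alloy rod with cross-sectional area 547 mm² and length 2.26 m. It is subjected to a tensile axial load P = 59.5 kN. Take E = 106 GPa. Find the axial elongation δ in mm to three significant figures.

δ_mech = NL/(AE) = 59500·2260/(547·106000) = 2.319 mm.

2.32 mm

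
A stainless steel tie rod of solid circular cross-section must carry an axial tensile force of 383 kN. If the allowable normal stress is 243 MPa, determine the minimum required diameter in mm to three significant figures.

Required area A ≥ P/σ_allow = 383000/243 = 1576 mm².
For a solid circular section, d ≥ √(4A/π) = 44.8 mm.

44.8 mm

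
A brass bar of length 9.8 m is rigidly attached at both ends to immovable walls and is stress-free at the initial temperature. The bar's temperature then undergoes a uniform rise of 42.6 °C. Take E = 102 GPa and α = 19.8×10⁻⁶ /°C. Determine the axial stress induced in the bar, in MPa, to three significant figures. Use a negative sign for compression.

-86.0 MPa

Free thermal expansion αLΔT = 19.8e-6 · 9800 · 42.6 = 8.266 mm.
The walls impose strain ε = −(8.266)/9800 = -8.4348e-04; σ = Eε = 102000 · -8.4348e-04 = -86.03 MPa.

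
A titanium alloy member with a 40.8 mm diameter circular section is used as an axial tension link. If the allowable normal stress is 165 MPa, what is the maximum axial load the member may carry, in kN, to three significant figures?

A = 1307 mm².
P_max = σ_allow · A = 165 · 1307 = 215700 N = 215.7 kN.

216 kN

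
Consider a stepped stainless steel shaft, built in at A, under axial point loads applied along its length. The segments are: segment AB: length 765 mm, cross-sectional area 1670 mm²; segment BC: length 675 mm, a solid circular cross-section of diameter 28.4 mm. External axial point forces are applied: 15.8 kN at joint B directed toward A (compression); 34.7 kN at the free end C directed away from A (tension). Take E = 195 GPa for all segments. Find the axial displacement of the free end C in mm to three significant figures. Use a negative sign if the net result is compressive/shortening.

0.234 mm

Internal axial forces (sectioning from the free end, tension +): N_BC = 34.7 kN, N_AB = 18.9 kN.
A_BC = 633.5 mm².
δ_AB = 18900·765/(1670·195000) = 0.0444 mm
δ_BC = 34700·675/(633.5·195000) = 0.1896 mm
δ = Σδ_i = 0.234 mm.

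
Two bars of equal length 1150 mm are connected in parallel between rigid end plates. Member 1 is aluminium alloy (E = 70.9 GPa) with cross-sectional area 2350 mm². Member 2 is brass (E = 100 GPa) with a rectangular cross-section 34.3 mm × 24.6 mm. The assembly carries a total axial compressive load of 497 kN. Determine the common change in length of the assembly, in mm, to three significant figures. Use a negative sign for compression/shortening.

-2.28 mm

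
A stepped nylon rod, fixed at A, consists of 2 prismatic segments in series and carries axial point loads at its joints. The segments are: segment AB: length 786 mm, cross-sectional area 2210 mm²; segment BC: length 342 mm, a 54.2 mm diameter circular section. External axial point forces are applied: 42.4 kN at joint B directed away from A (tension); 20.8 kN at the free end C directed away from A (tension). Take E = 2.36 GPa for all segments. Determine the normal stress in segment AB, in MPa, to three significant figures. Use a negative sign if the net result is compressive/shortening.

Internal axial forces (sectioning from the free end, tension +): N_BC = 20.8 kN, N_AB = 63.2 kN.
σ_AB = N_AB/A_AB = 63200/2210 = 28.6 MPa.

28.6 MPa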